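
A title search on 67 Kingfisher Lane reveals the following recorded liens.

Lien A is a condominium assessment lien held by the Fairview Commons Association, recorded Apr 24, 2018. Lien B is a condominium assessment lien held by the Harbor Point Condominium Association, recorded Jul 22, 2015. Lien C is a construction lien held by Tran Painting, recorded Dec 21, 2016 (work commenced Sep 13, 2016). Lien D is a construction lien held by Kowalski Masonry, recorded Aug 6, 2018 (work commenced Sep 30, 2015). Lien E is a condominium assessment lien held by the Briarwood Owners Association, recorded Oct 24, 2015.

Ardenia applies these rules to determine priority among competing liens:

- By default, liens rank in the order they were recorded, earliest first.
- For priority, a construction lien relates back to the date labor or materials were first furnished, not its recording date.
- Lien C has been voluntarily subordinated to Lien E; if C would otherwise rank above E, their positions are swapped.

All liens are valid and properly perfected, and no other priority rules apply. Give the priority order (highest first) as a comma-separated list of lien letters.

B, D, E, C, A

Adjusting effective dates: C is treated as recorded Sep 13, 2016, the work-commencement date; D is treated as recorded Sep 30, 2015, the work-commencement date.
Sorted by effective date: B (Jul 22, 2015), D (Sep 30, 2015), E (Oct 24, 2015), C (Sep 13, 2016), A (Apr 24, 2018).
C already ranks below E; the subordination has no effect.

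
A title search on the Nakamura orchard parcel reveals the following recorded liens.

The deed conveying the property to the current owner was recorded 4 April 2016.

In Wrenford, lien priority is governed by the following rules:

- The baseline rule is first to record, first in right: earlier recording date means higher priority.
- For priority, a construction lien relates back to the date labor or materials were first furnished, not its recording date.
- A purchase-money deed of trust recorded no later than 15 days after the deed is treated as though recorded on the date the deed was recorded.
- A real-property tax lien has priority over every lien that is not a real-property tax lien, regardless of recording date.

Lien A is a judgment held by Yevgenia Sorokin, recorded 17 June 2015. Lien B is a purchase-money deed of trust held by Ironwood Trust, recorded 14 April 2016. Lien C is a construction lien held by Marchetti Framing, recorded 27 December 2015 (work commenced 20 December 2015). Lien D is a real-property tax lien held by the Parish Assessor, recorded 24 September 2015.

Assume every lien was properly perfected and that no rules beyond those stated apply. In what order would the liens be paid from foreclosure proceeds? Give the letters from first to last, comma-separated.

Effective dates: B's effective date is the deed date, 4 April 2016; C is treated as recorded 20 December 2015, the work-commencement date.
D is a real-property tax lien and takes priority over every other lien.
The other liens, earliest effective date first: A (17 June 2015), C (20 December 2015), B (4 April 2016).

D, A, C, B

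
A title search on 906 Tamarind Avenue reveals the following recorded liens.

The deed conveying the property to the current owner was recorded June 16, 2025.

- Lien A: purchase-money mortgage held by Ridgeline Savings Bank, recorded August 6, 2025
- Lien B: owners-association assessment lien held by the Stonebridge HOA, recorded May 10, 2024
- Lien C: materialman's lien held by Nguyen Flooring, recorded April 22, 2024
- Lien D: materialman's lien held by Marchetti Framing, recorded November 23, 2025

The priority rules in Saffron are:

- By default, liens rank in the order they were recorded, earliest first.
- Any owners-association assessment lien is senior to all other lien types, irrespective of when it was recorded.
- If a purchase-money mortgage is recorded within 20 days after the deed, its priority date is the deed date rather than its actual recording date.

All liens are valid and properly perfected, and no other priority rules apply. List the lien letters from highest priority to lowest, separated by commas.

B, C, A, D

Adjusting effective dates: A missed the 20-day window (51 days after the deed), so its recording date stands.
B, as an owners-association assessment lien, has superpriority and ranks first.
Among the remaining liens, by effective date: C (April 22, 2024), A (August 6, 2025), D (November 23, 2025).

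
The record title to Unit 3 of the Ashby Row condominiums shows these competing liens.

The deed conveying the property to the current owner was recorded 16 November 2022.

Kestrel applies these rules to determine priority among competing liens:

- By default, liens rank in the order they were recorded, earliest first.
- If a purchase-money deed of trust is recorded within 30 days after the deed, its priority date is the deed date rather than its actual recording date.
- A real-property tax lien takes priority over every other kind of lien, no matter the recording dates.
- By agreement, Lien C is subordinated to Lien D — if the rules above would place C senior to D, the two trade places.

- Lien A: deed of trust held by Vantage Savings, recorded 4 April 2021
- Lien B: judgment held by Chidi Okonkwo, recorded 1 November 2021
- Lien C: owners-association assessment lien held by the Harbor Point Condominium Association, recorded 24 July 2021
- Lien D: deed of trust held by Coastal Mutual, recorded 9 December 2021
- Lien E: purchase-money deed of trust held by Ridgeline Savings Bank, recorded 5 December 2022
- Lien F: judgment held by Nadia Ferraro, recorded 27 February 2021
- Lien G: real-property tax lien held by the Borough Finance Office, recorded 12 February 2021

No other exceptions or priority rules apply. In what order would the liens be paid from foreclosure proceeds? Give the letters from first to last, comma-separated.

Adjusting effective dates: E relates back to the deed date 16 November 2022.
G, as a real-property tax lien, has superpriority and ranks first.
Remaining liens by effective date: F (27 February 2021), A (4 April 2021), C (24 July 2021), B (1 November 2021), D (9 December 2021), E (16 November 2022).
Because C would otherwise rank above D, the subordination swaps them.

G, F, A, D, B, C, E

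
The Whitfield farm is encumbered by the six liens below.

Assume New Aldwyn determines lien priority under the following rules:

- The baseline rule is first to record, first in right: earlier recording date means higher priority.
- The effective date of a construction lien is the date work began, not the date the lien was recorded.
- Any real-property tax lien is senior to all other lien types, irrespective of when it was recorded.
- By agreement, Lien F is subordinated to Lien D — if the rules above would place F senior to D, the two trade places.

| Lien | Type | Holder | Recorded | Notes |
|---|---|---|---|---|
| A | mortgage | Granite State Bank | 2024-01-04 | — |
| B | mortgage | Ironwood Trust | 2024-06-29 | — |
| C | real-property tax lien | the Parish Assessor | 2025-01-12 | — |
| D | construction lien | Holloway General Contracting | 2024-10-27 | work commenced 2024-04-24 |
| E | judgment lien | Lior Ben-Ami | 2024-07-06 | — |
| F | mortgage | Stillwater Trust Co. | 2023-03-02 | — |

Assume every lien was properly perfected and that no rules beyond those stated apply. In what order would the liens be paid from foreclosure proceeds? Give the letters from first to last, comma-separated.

C, D, A, F, B, E

First, effective dates: D is treated as recorded 2024-04-24, the work-commencement date.
C is a real-property tax lien, so it outranks all other liens regardless of date.
The other liens, earliest effective date first: F (2023-03-02), A (2024-01-04), D (2024-04-24), B (2024-06-29), E (2024-07-06).
The subordination applies — F was senior to D — so F and D swap.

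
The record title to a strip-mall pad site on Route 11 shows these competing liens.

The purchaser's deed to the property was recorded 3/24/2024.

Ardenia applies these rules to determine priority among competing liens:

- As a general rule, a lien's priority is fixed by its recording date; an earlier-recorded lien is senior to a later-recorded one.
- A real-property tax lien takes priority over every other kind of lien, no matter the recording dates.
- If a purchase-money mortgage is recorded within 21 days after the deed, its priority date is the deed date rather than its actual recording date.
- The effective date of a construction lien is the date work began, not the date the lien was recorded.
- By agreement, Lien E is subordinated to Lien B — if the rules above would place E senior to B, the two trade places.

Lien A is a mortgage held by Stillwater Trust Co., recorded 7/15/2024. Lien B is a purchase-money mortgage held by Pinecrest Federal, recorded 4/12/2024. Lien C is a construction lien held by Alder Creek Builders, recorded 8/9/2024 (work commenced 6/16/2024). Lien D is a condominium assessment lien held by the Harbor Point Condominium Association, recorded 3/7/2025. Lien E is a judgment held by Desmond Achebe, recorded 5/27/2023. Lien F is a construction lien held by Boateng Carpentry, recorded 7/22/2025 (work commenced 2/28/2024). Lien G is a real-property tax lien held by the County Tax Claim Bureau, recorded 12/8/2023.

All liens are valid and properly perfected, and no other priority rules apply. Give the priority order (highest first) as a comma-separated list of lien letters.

Effective dates after the stated exceptions: B's effective date is the deed date, 3/24/2024; C is treated as recorded 6/16/2024, the work-commencement date; F's effective date is 2/28/2024, when work began.
G is a real-property tax lien and takes priority over every other lien.
The other liens, earliest effective date first: E (5/27/2023), F (2/28/2024), B (3/24/2024), C (6/16/2024), A (7/15/2024), D (3/7/2025).
The subordination applies — E was senior to B — so E and B swap.

G, B, F, E, C, A, D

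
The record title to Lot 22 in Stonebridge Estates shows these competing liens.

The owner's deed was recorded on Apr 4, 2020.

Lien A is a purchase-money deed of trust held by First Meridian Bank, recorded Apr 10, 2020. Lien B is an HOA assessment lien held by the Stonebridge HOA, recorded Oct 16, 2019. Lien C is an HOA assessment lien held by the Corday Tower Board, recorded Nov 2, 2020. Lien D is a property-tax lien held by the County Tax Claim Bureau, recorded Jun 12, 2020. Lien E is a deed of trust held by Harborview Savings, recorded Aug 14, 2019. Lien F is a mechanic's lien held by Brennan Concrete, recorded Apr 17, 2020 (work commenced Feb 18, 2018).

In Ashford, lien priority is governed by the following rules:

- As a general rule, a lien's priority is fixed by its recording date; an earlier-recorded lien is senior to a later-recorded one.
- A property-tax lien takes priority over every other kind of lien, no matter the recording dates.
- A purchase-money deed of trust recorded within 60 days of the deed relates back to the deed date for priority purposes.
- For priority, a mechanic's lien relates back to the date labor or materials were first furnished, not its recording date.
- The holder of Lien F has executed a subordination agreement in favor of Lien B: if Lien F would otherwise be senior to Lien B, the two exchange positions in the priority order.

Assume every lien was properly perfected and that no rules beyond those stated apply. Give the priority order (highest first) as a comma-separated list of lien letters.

D, B, E, F, A, C

Effective dates after the stated exceptions: A's effective date is the deed date, Apr 4, 2020; F relates back to Feb 18, 2018 (work commenced).
D is a property-tax lien, so it outranks all other liens regardless of date.
Among the remaining liens, by effective date: F (Feb 18, 2018), E (Aug 14, 2019), B (Oct 16, 2019), A (Apr 4, 2020), C (Nov 2, 2020).
F would otherwise be senior to B, so under the subordination agreement F and B exchange positions.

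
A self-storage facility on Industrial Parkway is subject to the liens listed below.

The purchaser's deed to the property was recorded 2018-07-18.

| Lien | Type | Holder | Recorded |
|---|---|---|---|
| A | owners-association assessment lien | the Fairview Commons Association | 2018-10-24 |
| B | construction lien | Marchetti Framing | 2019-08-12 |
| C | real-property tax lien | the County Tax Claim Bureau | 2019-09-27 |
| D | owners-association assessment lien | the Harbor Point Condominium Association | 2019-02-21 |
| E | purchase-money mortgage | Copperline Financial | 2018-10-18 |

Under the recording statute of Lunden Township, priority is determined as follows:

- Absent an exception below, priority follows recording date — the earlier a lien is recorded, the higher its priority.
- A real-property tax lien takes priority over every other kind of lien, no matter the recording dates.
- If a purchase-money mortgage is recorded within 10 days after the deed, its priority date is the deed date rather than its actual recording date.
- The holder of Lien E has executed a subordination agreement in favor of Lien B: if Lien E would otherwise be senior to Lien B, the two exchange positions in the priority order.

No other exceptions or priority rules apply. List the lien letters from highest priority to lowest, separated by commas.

C, B, A, D, E

Adjusting effective dates: E missed the 10-day window (92 days after the deed), so its recording date stands.
As a real-property tax lien, C is senior to every other lien.
Ordering the rest by effective date: E (2018-10-18), A (2018-10-24), D (2019-02-21), B (2019-08-12).
E would otherwise be senior to B, so under the subordination agreement E and B exchange positions.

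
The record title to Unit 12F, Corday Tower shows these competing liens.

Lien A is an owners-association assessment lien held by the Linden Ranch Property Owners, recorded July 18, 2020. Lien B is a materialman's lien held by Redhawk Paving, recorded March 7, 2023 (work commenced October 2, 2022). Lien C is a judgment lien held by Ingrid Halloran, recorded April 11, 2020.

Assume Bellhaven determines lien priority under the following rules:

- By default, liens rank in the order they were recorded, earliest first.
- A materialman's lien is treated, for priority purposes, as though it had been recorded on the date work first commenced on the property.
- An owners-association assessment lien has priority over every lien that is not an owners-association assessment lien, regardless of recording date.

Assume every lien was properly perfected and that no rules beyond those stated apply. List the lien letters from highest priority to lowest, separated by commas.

Effective dates after the stated exceptions: B relates back to October 2, 2022 (work commenced).
A, as an owners-association assessment lien, has superpriority and ranks first.
Among the remaining liens, by effective date: C (April 11, 2020), B (October 2, 2022).

A, C, B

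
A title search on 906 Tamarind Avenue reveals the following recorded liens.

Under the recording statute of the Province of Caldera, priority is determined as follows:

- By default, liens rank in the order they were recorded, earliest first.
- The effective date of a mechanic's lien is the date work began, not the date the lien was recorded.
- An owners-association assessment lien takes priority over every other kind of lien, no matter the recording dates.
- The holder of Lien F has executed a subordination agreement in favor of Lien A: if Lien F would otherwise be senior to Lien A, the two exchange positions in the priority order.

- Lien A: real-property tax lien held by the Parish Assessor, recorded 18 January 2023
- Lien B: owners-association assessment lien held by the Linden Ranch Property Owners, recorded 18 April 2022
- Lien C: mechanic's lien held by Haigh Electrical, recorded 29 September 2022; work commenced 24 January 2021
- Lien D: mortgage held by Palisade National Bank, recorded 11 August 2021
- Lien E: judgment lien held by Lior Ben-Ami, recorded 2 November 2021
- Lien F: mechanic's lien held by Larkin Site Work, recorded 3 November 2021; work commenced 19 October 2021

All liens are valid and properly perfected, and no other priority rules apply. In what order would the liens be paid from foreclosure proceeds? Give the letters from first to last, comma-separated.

First, effective dates: C's effective date is 24 January 2021, when work began; F is treated as recorded 19 October 2021, the work-commencement date.
As an owners-association assessment lien, B is senior to every other lien.
The other liens, earliest effective date first: C (24 January 2021), D (11 August 2021), F (19 October 2021), E (2 November 2021), A (18 January 2023).
F would otherwise be senior to A, so under the subordination agreement F and A exchange positions.

B, C, D, A, E, F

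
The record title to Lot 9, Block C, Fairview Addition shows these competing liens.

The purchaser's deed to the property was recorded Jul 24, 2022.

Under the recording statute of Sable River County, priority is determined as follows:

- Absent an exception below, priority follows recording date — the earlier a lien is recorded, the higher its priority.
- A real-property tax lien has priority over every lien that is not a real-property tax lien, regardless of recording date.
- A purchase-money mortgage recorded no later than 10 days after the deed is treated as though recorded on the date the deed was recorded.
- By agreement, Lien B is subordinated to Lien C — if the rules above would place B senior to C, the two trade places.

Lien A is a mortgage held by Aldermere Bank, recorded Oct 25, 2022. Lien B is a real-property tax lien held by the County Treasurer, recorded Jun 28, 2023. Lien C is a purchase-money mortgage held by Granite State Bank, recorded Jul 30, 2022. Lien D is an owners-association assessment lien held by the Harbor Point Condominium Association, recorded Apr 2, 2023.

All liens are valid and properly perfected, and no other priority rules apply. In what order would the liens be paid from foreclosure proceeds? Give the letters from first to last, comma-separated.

C, B, A, D

Effective dates after the stated exceptions: C's effective date is the deed date, Jul 24, 2022.
B is a real-property tax lien, so it outranks all other liens regardless of date.
Among the remaining liens, by effective date: C (Jul 24, 2022), A (Oct 25, 2022), D (Apr 2, 2023).
B would otherwise be senior to C, so under the subordination agreement B and C exchange positions.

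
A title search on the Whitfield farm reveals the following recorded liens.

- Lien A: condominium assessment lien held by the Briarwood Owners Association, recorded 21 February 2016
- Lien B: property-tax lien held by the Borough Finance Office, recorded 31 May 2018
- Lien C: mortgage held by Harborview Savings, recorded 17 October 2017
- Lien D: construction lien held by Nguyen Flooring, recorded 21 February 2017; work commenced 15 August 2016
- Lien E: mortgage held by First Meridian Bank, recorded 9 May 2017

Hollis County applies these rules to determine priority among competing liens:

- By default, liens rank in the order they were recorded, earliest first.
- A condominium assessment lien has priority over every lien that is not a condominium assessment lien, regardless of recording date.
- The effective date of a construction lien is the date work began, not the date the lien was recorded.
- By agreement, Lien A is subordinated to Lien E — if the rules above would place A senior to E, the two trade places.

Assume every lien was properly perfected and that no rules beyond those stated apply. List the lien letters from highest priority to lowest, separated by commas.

Effective dates: D is treated as recorded 15 August 2016, the work-commencement date.
As a condominium assessment lien, A is senior to every other lien.
The other liens, earliest effective date first: D (15 August 2016), E (9 May 2017), C (17 October 2017), B (31 May 2018).
A would otherwise be senior to E, so under the subordination agreement A and E exchange positions.

E, D, A, C, B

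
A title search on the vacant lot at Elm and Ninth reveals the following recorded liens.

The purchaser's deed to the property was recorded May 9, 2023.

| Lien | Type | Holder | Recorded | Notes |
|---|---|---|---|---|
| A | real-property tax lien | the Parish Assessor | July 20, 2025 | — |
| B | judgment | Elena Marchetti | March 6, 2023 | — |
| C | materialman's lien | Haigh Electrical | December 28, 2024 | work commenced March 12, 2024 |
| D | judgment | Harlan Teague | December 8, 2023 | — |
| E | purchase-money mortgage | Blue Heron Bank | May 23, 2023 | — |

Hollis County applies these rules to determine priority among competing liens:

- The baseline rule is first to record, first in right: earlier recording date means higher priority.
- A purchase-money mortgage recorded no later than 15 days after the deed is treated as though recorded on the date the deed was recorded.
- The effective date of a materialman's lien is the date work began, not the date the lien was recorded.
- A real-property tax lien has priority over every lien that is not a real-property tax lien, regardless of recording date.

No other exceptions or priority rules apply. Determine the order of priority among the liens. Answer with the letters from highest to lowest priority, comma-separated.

A, B, E, D, C

First, effective dates: C is treated as recorded March 12, 2024, the work-commencement date; E was recorded within the 15-day window, so its effective date is the deed date May 9, 2023.
A is a real-property tax lien and takes priority over every other lien.
Among the remaining liens, by effective date: B (March 6, 2023), E (May 9, 2023), D (December 8, 2023), C (March 12, 2024).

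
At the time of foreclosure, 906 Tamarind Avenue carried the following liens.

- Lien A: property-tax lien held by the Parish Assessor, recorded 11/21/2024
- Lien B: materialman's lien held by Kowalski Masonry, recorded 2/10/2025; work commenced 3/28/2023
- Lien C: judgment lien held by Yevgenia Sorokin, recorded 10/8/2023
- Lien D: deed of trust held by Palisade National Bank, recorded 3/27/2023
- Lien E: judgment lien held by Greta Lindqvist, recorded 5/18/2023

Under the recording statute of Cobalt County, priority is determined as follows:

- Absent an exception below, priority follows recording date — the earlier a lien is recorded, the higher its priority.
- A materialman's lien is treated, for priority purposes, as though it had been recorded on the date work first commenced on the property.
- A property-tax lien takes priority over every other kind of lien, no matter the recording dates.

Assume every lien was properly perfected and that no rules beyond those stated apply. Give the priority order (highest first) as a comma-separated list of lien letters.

First, effective dates: B's effective date is 3/28/2023, when work began.
A, as a property-tax lien, has superpriority and ranks first.
Among the remaining liens, by effective date: D (3/27/2023), B (3/28/2023), E (5/18/2023), C (10/8/2023).

A, D, B, E, C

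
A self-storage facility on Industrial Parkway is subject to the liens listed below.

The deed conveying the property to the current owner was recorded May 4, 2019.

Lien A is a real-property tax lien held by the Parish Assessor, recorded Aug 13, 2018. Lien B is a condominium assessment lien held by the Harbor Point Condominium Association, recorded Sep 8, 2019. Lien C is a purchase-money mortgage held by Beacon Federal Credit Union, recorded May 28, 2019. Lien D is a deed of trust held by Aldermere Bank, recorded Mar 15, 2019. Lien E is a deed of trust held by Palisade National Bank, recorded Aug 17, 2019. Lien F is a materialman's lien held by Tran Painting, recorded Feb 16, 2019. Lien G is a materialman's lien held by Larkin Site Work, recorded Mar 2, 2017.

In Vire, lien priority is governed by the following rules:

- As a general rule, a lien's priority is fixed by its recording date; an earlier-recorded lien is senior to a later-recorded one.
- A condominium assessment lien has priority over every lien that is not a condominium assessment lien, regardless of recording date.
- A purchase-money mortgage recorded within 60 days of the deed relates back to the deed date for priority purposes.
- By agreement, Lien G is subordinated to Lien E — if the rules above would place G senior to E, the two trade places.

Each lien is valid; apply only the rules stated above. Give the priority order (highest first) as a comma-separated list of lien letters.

Effective dates after the stated exceptions: C relates back to the deed date May 4, 2019.
B, as a condominium assessment lien, has superpriority and ranks first.
Among the remaining liens, by effective date: G (Mar 2, 2017), A (Aug 13, 2018), F (Feb 16, 2019), D (Mar 15, 2019), C (May 4, 2019), E (Aug 17, 2019).
G is senior to E before the subordination, so the two trade places.

B, E, A, F, D, C, G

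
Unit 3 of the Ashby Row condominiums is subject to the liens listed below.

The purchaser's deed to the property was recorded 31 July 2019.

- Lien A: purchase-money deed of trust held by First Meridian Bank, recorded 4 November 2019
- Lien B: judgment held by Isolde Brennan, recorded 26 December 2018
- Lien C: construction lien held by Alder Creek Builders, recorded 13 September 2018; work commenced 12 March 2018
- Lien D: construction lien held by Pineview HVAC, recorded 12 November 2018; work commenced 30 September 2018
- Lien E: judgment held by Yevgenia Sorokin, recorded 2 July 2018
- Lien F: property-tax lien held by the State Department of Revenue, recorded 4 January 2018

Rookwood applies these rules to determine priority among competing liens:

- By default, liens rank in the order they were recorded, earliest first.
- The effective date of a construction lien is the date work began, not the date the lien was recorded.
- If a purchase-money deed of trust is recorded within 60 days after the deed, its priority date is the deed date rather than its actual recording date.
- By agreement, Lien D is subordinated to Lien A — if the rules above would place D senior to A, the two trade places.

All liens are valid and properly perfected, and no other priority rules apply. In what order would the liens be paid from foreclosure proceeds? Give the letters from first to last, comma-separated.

F, C, E, A, B, D

Adjusting effective dates: A was recorded 96 days after the deed, outside the 60-day window, so it keeps its recording date; C's effective date is 12 March 2018, when work began; D relates back to 30 September 2018 (work commenced).
By effective date: F (4 January 2018), C (12 March 2018), E (2 July 2018), D (30 September 2018), B (26 December 2018), A (4 November 2019).
D is senior to A before the subordination, so the two trade places.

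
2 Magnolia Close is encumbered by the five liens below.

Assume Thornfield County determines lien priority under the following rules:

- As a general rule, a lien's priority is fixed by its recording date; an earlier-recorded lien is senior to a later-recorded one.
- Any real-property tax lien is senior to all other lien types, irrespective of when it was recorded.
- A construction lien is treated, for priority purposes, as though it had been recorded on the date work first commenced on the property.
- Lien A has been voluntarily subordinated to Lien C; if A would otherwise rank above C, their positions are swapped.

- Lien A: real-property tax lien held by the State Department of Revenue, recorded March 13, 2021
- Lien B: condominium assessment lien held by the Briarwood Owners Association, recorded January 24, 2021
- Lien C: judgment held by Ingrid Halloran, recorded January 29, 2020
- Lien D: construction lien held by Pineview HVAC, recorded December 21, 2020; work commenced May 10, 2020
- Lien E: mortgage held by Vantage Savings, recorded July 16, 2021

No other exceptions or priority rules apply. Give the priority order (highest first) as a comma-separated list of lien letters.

C, A, D, B, E

Effective dates: D is treated as recorded May 10, 2020, the work-commencement date.
A is a real-property tax lien and takes priority over every other lien.
Ordering the rest by effective date: C (January 29, 2020), D (May 10, 2020), B (January 24, 2021), E (July 16, 2021).
A would otherwise be senior to C, so under the subordination agreement A and C exchange positions.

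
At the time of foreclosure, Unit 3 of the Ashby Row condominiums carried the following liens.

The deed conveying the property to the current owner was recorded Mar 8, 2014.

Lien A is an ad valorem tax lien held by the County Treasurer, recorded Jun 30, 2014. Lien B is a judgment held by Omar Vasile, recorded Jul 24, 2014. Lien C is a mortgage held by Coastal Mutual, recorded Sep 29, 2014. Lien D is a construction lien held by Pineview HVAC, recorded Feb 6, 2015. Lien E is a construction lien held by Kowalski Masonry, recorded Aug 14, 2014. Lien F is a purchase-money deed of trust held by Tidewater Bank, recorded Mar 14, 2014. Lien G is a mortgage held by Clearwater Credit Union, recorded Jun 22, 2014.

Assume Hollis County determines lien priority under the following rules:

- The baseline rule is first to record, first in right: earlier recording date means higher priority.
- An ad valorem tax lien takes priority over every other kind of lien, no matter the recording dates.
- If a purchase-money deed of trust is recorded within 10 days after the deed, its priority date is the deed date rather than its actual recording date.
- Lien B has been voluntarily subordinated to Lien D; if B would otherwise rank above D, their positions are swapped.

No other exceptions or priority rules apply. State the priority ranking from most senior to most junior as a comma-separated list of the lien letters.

Effective dates after the stated exceptions: F relates back to the deed date Mar 8, 2014.
As an ad valorem tax lien, A is senior to every other lien.
Ordering the rest by effective date: F (Mar 8, 2014), G (Jun 22, 2014), B (Jul 24, 2014), E (Aug 14, 2014), C (Sep 29, 2014), D (Feb 6, 2015).
B would otherwise be senior to D, so under the subordination agreement B and D exchange positions.

A, F, G, D, E, C, B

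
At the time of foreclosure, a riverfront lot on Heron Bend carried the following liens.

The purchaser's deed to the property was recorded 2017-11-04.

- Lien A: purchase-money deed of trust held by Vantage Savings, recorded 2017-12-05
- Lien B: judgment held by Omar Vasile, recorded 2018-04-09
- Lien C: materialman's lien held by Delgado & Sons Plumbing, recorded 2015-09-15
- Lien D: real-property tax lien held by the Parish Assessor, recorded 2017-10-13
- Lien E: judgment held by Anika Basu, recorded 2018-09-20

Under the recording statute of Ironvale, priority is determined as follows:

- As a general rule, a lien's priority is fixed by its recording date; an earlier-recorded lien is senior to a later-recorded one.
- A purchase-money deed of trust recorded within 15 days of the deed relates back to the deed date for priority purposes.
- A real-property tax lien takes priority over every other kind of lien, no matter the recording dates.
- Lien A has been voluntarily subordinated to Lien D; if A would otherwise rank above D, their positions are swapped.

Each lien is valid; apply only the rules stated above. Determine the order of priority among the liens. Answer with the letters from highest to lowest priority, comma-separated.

D, C, A, B, E

First, effective dates: A was recorded 31 days after the deed, outside the 15-day window, so it keeps its recording date.
D, as a real-property tax lien, has superpriority and ranks first.
Among the remaining liens, by effective date: C (2015-09-15), A (2017-12-05), B (2018-04-09), E (2018-09-20).
Since A is not senior to D, the subordination leaves the order unchanged.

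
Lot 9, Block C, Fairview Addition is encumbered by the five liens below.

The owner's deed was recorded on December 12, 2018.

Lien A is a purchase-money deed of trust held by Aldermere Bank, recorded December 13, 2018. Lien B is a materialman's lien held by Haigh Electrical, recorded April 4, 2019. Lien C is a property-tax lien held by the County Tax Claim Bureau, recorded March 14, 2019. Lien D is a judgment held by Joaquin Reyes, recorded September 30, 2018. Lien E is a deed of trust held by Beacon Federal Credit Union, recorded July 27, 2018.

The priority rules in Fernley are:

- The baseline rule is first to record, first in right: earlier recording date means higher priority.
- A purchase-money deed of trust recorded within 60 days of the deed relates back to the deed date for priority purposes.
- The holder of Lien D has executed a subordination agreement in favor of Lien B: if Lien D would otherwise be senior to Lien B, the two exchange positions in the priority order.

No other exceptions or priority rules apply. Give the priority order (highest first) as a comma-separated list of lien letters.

E, B, A, C, D

First, effective dates: A relates back to the deed date December 12, 2018.
Ordering by effective date: E (July 27, 2018), D (September 30, 2018), A (December 12, 2018), C (March 14, 2019), B (April 4, 2019).
The subordination applies — D was senior to B — so D and B swap.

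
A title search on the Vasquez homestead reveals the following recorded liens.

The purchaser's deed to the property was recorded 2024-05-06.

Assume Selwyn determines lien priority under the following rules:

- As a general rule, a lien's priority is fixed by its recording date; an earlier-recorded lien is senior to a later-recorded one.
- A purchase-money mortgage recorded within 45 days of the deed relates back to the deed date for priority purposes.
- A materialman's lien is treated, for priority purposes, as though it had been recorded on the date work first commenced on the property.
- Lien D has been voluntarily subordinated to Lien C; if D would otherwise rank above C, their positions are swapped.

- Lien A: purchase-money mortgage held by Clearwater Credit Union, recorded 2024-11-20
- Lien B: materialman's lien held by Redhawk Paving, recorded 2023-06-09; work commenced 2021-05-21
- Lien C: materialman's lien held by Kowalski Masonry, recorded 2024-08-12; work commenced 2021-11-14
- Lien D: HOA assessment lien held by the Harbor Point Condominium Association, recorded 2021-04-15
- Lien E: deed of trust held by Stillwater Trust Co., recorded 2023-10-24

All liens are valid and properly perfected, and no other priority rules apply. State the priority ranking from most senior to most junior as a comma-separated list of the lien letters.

C, B, D, E, A

Effective dates: A was recorded 198 days after the deed — beyond 45 days — so no relation-back applies; B's effective date is 2021-05-21, when work began; C relates back to 2021-11-14 (work commenced).
By effective date: D (2021-04-15), B (2021-05-21), C (2021-11-14), E (2023-10-24), A (2024-11-20).
D would otherwise be senior to C, so under the subordination agreement D and C exchange positions.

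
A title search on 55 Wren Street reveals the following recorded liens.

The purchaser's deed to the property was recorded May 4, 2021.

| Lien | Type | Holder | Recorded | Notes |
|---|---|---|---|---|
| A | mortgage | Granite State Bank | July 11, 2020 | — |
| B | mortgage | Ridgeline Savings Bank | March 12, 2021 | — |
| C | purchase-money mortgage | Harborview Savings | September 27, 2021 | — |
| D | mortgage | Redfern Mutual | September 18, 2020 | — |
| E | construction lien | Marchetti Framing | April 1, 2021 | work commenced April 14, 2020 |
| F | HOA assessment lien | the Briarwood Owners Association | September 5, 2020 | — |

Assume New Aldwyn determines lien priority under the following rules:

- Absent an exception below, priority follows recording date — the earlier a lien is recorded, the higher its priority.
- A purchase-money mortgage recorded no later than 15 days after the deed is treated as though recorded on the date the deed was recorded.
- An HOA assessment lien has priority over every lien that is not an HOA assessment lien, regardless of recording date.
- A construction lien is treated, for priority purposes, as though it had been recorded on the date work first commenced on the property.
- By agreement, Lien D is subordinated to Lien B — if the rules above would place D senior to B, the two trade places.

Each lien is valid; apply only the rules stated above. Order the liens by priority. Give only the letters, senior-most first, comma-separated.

F, E, A, B, D, C

First, effective dates: C was recorded 146 days after the deed, outside the 15-day window, so it keeps its recording date; E is treated as recorded April 14, 2020, the work-commencement date.
As an HOA assessment lien, F is senior to every other lien.
Ordering the rest by effective date: E (April 14, 2020), A (July 11, 2020), D (September 18, 2020), B (March 12, 2021), C (September 27, 2021).
Because D would otherwise rank above B, the subordination swaps them.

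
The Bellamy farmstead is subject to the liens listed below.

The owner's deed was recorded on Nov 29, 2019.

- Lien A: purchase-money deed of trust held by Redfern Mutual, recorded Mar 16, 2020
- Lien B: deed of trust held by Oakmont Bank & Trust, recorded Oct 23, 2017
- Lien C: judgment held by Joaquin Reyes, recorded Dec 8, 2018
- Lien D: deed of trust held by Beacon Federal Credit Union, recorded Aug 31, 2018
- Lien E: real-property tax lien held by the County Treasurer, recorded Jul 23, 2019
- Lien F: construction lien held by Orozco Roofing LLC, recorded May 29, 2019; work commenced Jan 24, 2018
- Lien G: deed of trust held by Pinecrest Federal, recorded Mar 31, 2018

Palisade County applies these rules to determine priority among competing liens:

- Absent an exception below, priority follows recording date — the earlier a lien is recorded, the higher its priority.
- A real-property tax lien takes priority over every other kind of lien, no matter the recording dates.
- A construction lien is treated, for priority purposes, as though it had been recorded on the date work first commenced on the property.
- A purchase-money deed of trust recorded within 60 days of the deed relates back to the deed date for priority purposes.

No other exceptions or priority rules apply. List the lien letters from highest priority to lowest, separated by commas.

First, effective dates: A was recorded 108 days after the deed — beyond 60 days — so no relation-back applies; F is treated as recorded Jan 24, 2018, the work-commencement date.
E, as a real-property tax lien, has superpriority and ranks first.
The other liens, earliest effective date first: B (Oct 23, 2017), F (Jan 24, 2018), G (Mar 31, 2018), D (Aug 31, 2018), C (Dec 8, 2018), A (Mar 16, 2020).

E, B, F, G, D, C, A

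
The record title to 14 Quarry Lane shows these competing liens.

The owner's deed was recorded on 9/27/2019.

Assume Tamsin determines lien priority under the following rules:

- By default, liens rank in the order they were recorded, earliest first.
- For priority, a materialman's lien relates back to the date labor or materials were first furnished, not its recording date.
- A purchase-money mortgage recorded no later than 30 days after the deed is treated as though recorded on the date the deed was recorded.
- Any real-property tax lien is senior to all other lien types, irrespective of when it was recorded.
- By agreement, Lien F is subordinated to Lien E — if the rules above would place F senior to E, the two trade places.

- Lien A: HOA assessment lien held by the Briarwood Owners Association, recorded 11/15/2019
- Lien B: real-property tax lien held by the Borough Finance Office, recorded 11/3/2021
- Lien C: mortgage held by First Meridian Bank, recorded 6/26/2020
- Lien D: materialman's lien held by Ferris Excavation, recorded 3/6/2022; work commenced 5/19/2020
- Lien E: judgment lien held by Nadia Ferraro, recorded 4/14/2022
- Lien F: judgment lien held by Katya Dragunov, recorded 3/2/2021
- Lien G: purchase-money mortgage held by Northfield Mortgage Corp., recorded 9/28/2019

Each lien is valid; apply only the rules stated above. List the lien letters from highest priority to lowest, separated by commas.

First, effective dates: D relates back to 5/19/2020 (work commenced); G's effective date is the deed date, 9/27/2019.
B, as a real-property tax lien, has superpriority and ranks first.
Ordering the rest by effective date: G (9/27/2019), A (11/15/2019), D (5/19/2020), C (6/26/2020), F (3/2/2021), E (4/14/2022).
The subordination applies — F was senior to E — so F and E swap.

B, G, A, D, C, E, F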